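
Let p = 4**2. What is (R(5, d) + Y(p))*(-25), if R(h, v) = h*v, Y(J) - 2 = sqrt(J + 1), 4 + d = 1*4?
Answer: -50 - 25*sqrt(17) ≈ -153.08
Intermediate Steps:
d = 0 (d = -4 + 1*4 = -4 + 4 = 0)
p = 16
Y(J) = 2 + sqrt(1 + J) (Y(J) = 2 + sqrt(J + 1) = 2 + sqrt(1 + J))
(R(5, d) + Y(p))*(-25) = (5*0 + (2 + sqrt(1 + 16)))*(-25) = (0 + (2 + sqrt(17)))*(-25) = (2 + sqrt(17))*(-25) = -50 - 25*sqrt(17)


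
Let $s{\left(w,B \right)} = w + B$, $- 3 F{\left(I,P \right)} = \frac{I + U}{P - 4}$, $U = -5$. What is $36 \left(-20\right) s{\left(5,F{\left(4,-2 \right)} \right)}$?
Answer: $-3560$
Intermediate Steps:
$F{\left(I,P \right)} = - \frac{-5 + I}{3 \left(-4 + P\right)}$ ($F{\left(I,P \right)} = - \frac{\left(I - 5\right) \frac{1}{P - 4}}{3} = - \frac{\left(-5 + I\right) \frac{1}{-4 + P}}{3} = - \frac{\frac{1}{-4 + P} \left(-5 + I\right)}{3} = - \frac{-5 + I}{3 \left(-4 + P\right)}$)
$s{\left(w,B \right)} = B + w$
$36 \left(-20\right) s{\left(5,F{\left(4,-2 \right)} \right)} = 36 \left(-20\right) \left(\frac{5 - 4}{3 \left(-4 - 2\right)} + 5\right) = - 720 \left(\frac{5 - 4}{3 \left(-6\right)} + 5\right) = - 720 \left(\frac{1}{3} \left(- \frac{1}{6}\right) 1 + 5\right) = - 720 \left(- \frac{1}{18} + 5\right) = \left(-720\right) \frac{89}{18} = -3560$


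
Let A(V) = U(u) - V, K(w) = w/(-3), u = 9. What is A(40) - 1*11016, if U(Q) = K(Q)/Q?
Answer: -33169/3 ≈ -11056.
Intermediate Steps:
K(w) = -w/3 (K(w) = w*(-⅓) = -w/3)
U(Q) = -⅓ (U(Q) = (-Q/3)/Q = -⅓)
A(V) = -⅓ - V
A(40) - 1*11016 = (-⅓ - 1*40) - 1*11016 = (-⅓ - 40) - 11016 = -121/3 - 11016 = -33169/3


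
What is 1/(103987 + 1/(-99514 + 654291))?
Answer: 554777/57689595900 ≈ 9.6166e-6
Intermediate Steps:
1/(103987 + 1/(-99514 + 654291)) = 1/(103987 + 1/554777) = 1/(57689595900/554777) = 554777/57689595900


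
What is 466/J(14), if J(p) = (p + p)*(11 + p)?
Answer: 233/350 ≈ 0.66571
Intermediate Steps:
J(p) = 2*p*(11 + p) (J(p) = (2*p)*(11 + p) = 2*p*(11 + p))
466/J(14) = 466/((2*14*(11 + 14))) = 466/((2*14*25)) = 466/700 = 466*(1/700) = 233/350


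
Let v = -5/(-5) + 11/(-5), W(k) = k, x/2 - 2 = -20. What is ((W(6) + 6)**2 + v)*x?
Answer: -25704/5 ≈ -5140.8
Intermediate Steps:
x = -36 (x = 4 + 2*(-20) = 4 - 40 = -36)
v = -6/5 (v = -5*(-1/5) + 11*(-1/5) = 1 - 11/5 = -6/5 ≈ -1.2000)
((W(6) + 6)**2 + v)*x = ((6 + 6)**2 - 6/5)*(-36) = (12**2 - 6/5)*(-36) = (144 - 6/5)*(-36) = (714/5)*(-36) = -25704/5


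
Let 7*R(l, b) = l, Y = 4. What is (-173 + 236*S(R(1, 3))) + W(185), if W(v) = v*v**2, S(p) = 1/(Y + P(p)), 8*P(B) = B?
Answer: 1424589916/225 ≈ 6.3315e+6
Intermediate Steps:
P(B) = B/8
R(l, b) = l/7
S(p) = 1/(4 + p/8)
W(v) = v**3
(-173 + 236*S(R(1, 3))) + W(185) = (-173 + 236*(8/(32 + (1/7)*1))) + 185**3 = (-173 + 236*(8/(32 + 1/7))) + 6331625 = (-173 + 236*(8/(225/7))) + 6331625 = (-173 + 236*(8*(7/225))) + 6331625 = (-173 + 236*(56/225)) + 6331625 = (-173 + 13216/225) + 6331625 = -25709/225 + 6331625 = 1424589916/225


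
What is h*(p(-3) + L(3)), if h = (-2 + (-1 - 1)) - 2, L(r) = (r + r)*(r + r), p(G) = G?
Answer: -198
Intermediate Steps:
L(r) = 4*r² (L(r) = (2*r)*(2*r) = 4*r²)
h = -6 (h = (-2 - 2) - 2 = -4 - 2 = -6)
h*(p(-3) + L(3)) = -6*(-3 + 4*3²) = -6*(-3 + 4*9) = -6*(-3 + 36) = -6*33 = -198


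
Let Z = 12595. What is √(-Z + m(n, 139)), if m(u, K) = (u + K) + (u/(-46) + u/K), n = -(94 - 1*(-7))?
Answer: I*√513310735610/6394 ≈ 112.05*I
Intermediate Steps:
n = -101 (n = -(94 + 7) = -1*101 = -101)
m(u, K) = K + 45*u/46 + u/K (m(u, K) = (K + u) + (u*(-1/46) + u/K) = (K + u) + (-u/46 + u/K) = K + 45*u/46 + u/K)
√(-Z + m(n, 139)) = √(-1*12595 + (139 + (45/46)*(-101) - 101/139)) = √(-12595 + (139 - 4545/46 - 101*1/139)) = √(-12595 + (139 - 4545/46 - 101/139)) = √(-12595 + 252365/6394) = √(-80280065/6394) = I*√513310735610/6394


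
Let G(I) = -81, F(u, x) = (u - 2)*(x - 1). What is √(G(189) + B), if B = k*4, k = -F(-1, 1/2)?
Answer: I*√87 ≈ 9.3274*I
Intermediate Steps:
F(u, x) = (-1 + x)*(-2 + u) (F(u, x) = (-2 + u)*(-1 + x) = (-1 + x)*(-2 + u))
k = -3/2 (k = -(2 - 1*(-1) - 2/2 - 1/2) = -(2 + 1 - 2*½ - 1*½) = -(2 + 1 - 1 - ½) = -1*3/2 = -3/2 ≈ -1.5000)
B = -6 (B = -3/2*4 = -6)
√(G(189) + B) = √(-81 - 6) = √(-87) = I*√87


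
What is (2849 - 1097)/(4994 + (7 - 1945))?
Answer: 219/382 ≈ 0.57330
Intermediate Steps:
(2849 - 1097)/(4994 + (7 - 1945)) = 1752/(4994 - 1938) = 1752/3056 = 1752*(1/3056) = 219/382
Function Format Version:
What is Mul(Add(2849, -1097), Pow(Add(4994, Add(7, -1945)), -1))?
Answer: Rational(219, 382) ≈ 0.57330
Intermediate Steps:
Mul(Add(2849, -1097), Pow(Add(4994, Add(7, -1945)), -1)) = Mul(1752, Pow(Add(4994, -1938), -1)) = Mul(1752, Pow(3056, -1)) = Mul(1752, Rational(1, 3056)) = Rational(219, 382)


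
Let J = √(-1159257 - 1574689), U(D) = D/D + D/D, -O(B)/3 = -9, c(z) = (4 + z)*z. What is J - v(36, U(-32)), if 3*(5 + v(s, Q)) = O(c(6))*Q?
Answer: -13 + I*√2733946 ≈ -13.0 + 1653.5*I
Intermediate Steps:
c(z) = z*(4 + z)
O(B) = 27 (O(B) = -3*(-9) = 27)
U(D) = 2 (U(D) = 1 + 1 = 2)
v(s, Q) = -5 + 9*Q (v(s, Q) = -5 + (27*Q)/3 = -5 + 9*Q)
J = I*√2733946 (J = √(-2733946) = I*√2733946 ≈ 1653.5*I)
J - v(36, U(-32)) = I*√2733946 - (-5 + 9*2) = I*√2733946 - (-5 + 18) = I*√2733946 - 1*13 = I*√2733946 - 13 = -13 + I*√2733946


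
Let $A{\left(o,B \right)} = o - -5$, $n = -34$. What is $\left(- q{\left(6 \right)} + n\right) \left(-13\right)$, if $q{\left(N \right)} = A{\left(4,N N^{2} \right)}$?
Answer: $559$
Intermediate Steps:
$A{\left(o,B \right)} = 5 + o$ ($A{\left(o,B \right)} = o + 5 = 5 + o$)
$q{\left(N \right)} = 9$ ($q{\left(N \right)} = 5 + 4 = 9$)
$\left(- q{\left(6 \right)} + n\right) \left(-13\right) = \left(\left(-1\right) 9 - 34\right) \left(-13\right) = \left(-9 - 34\right) \left(-13\right) = \left(-43\right) \left(-13\right) = 559$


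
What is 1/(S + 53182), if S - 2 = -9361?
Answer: 1/43823 ≈ 2.2819e-5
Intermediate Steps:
S = -9359 (S = 2 - 9361 = -9359)
1/(S + 53182) = 1/(-9359 + 53182) = 1/43823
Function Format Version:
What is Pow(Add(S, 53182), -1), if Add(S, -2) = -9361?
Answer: Rational(1, 43823) ≈ 2.2819e-5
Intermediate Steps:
S = -9359 (S = Add(2, -9361) = -9359)
Pow(Add(S, 53182), -1) = Pow(Add(-9359, 53182), -1) = Pow(43823, -1) = Rational(1, 43823)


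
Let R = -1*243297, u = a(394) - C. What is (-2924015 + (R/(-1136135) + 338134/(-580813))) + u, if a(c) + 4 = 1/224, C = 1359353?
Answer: -90448647255369593683/21116223288160 ≈ -4.2834e+6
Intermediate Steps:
a(c) = -895/224 (a(c) = -4 + 1/224 = -895/224)
u = -304495967/224 (u = -895/224 - 1*1359353 = -895/224 - 1359353 = -304495967/224 ≈ -1.3594e+6)
R = -243297
(-2924015 + (R/(-1136135) + 338134/(-580813))) + u = (-2924015 + (-243297/(-1136135) + 338134/(-580813))) - 304495967/224 = (-2924015 + (-243297*(-1/1136135) + 338134*(-1/580813))) - 304495967/224 = (-2924015 + (243297/1136135 - 338134/580813)) - 304495967/224 = (-2924015 - 242855811629/659881977755) - 304495967/224 = -1929505044041097954/659881977755 - 304495967/224 = -90448647255369593683/21116223288160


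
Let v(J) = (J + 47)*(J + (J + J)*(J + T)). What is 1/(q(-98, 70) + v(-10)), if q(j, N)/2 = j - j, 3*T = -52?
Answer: 3/59570 ≈ 5.0361e-5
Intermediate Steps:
T = -52/3 (T = (⅓)*(-52) = -52/3 ≈ -17.333)
v(J) = (47 + J)*(J + 2*J*(-52/3 + J)) (v(J) = (J + 47)*(J + (J + J)*(J - 52/3)) = (47 + J)*(J + (2*J)*(-52/3 + J)) = (47 + J)*(J + 2*J*(-52/3 + J)))
q(j, N) = 0 (q(j, N) = 2*(j - j) = 2*0 = 0)
1/(q(-98, 70) + v(-10)) = 1/(0 + (⅓)*(-10)*(-4747 + 6*(-10)² + 181*(-10))) = 1/(0 + (⅓)*(-10)*(-4747 + 6*100 - 1810)) = 1/(0 + (⅓)*(-10)*(-4747 + 600 - 1810)) = 1/(0 + (⅓)*(-10)*(-5957)) = 1/(0 + 59570/3) = 1/(59570/3) = 3/59570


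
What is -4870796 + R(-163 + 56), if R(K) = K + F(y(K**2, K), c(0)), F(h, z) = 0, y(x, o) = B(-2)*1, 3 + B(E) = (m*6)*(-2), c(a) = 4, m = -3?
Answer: -4870903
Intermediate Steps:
B(E) = 33 (B(E) = -3 - 3*6*(-2) = -3 - 18*(-2) = -3 + 36 = 33)
y(x, o) = 33 (y(x, o) = 33*1 = 33)
R(K) = K (R(K) = K + 0 = K)
-4870796 + R(-163 + 56) = -4870796 + (-163 + 56) = -4870796 - 107 = -4870903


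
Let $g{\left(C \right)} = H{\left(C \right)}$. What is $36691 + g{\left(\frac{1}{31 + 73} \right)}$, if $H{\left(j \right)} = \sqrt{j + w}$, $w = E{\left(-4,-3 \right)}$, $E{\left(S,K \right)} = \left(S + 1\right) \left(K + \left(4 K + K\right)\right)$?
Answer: $36691 + \frac{\sqrt{146042}}{52} \approx 36698.0$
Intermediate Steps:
$E{\left(S,K \right)} = 6 K \left(1 + S\right)$ ($E{\left(S,K \right)} = \left(1 + S\right) \left(K + 5 K\right) = \left(1 + S\right) 6 K = 6 K \left(1 + S\right)$)
$w = 54$ ($w = 6 \left(-3\right) \left(1 - 4\right) = 6 \left(-3\right) \left(-3\right) = 54$)
$H{\left(j \right)} = \sqrt{54 + j}$ ($H{\left(j \right)} = \sqrt{j + 54} = \sqrt{54 + j}$)
$g{\left(C \right)} = \sqrt{54 + C}$
$36691 + g{\left(\frac{1}{31 + 73} \right)} = 36691 + \sqrt{54 + \frac{1}{31 + 73}} = 36691 + \sqrt{54 + \frac{1}{104}} = 36691 + \sqrt{\frac{5617}{104}} = 36691 + \frac{\sqrt{146042}}{52}$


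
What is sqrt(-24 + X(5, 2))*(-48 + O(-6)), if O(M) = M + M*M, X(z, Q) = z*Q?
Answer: -18*I*sqrt(14) ≈ -67.35*I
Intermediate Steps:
X(z, Q) = Q*z
O(M) = M + M**2
sqrt(-24 + X(5, 2))*(-48 + O(-6)) = sqrt(-24 + 2*5)*(-48 - 6*(1 - 6)) = sqrt(-24 + 10)*(-48 - 6*(-5)) = sqrt(-14)*(-48 + 30) = (I*sqrt(14))*(-18) = -18*I*sqrt(14)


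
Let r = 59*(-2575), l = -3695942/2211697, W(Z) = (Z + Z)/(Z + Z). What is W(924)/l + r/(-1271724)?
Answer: -1125581083639/2350109072004 ≈ -0.47895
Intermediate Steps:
W(Z) = 1 (W(Z) = (2*Z)/((2*Z)) = (2*Z)*(1/(2*Z)) = 1)
l = -3695942/2211697 (l = -3695942*1/2211697 = -3695942/2211697 ≈ -1.6711)
r = -151925
W(924)/l + r/(-1271724) = 1/(-3695942/2211697) - 151925/(-1271724) = 1*(-2211697/3695942) - 151925*(-1/1271724) = -2211697/3695942 + 151925/1271724 = -1125581083639/2350109072004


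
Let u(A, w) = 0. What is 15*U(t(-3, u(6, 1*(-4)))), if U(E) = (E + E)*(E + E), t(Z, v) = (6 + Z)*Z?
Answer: 4860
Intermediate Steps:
t(Z, v) = Z*(6 + Z)
U(E) = 4*E² (U(E) = (2*E)*(2*E) = 4*E²)
15*U(t(-3, u(6, 1*(-4)))) = 15*(4*(-3*(6 - 3))²) = 15*(4*(-3*3)²) = 15*(4*(-9)²) = 15*(4*81) = 15*324 = 4860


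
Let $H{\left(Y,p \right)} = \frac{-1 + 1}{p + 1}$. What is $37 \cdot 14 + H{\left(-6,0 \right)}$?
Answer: $518$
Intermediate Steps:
$H{\left(Y,p \right)} = 0$ ($H{\left(Y,p \right)} = \frac{0}{1 + p} = 0$)
$37 \cdot 14 + H{\left(-6,0 \right)} = 37 \cdot 14 + 0 = 518 + 0 = 518$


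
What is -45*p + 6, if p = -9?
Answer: 411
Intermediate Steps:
-45*p + 6 = -45*(-9) + 6 = 405 + 6 = 411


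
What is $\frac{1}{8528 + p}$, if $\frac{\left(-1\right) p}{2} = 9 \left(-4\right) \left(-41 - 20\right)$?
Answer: $\frac{1}{4136} \approx 0.00024178$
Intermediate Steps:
$p = -4392$ ($p = - 2 \cdot 9 \left(-4\right) \left(-41 - 20\right) = - 2 \left(\left(-36\right) \left(-61\right)\right) = \left(-2\right) 2196 = -4392$)
$\frac{1}{8528 + p} = \frac{1}{8528 - 4392} = \frac{1}{4136}$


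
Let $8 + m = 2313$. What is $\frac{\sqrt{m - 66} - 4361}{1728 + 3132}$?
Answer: $- \frac{4361}{4860} + \frac{\sqrt{2239}}{4860} \approx -0.88759$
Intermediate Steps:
$m = 2305$ ($m = -8 + 2313 = 2305$)
$\frac{\sqrt{m - 66} - 4361}{1728 + 3132} = \frac{\sqrt{2305 - 66} - 4361}{1728 + 3132} = \frac{\sqrt{2239} - 4361}{4860} = \left(-4361 + \sqrt{2239}\right) \frac{1}{4860} = - \frac{4361}{4860} + \frac{\sqrt{2239}}{4860}$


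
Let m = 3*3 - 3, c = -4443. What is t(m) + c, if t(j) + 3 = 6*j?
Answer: -4410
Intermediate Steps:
m = 6 (m = 9 - 3 = 6)
t(j) = -3 + 6*j
t(m) + c = (-3 + 6*6) - 4443 = (-3 + 36) - 4443 = 33 - 4443 = -4410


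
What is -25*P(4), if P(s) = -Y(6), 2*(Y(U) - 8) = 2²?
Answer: 250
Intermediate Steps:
Y(U) = 10 (Y(U) = 8 + (½)*2² = 8 + (½)*4 = 8 + 2 = 10)
P(s) = -10 (P(s) = -1*10 = -10)
-25*P(4) = -25*(-10) = 250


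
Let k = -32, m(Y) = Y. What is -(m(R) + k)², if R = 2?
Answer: -900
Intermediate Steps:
-(m(R) + k)² = -(2 - 32)² = -1*(-30)² = -1*900 = -900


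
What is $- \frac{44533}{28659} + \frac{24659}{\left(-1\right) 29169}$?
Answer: $- \frac{668561786}{278651457} \approx -2.3993$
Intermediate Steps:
$- \frac{44533}{28659} + \frac{24659}{\left(-1\right) 29169} = \left(-44533\right) \frac{1}{28659} + \frac{24659}{-29169} = - \frac{44533}{28659} + 24659 \left(- \frac{1}{29169}\right) = - \frac{44533}{28659} - \frac{24659}{29169} = - \frac{668561786}{278651457}$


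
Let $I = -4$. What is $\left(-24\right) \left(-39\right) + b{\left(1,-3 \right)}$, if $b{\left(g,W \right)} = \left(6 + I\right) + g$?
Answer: $939$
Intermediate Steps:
$b{\left(g,W \right)} = 2 + g$ ($b{\left(g,W \right)} = \left(6 - 4\right) + g = 2 + g$)
$\left(-24\right) \left(-39\right) + b{\left(1,-3 \right)} = \left(-24\right) \left(-39\right) + \left(2 + 1\right) = 936 + 3 = 939$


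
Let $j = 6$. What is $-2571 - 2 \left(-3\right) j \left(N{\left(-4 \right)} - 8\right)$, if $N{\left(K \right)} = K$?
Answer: $-3003$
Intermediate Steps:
$-2571 - 2 \left(-3\right) j \left(N{\left(-4 \right)} - 8\right) = -2571 - 2 \left(-3\right) 6 \left(-4 - 8\right) = -2571 - \left(-6\right) 6 \left(-12\right) = -2571 - \left(-36\right) \left(-12\right) = -2571 - 432 = -3003$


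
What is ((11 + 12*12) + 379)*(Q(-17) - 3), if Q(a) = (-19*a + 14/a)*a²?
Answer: 49718604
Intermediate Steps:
Q(a) = a²*(-19*a + 14/a)
((11 + 12*12) + 379)*(Q(-17) - 3) = ((11 + 12*12) + 379)*(-17*(14 - 19*(-17)²) - 3) = ((11 + 144) + 379)*(-17*(14 - 19*289) - 3) = (155 + 379)*(-17*(14 - 5491) - 3) = 534*(-17*(-5477) - 3) = 534*(93109 - 3) = 534*93106 = 49718604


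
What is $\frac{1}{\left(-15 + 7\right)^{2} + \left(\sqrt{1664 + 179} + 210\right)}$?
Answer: $\frac{274}{73233} - \frac{\sqrt{1843}}{73233} \approx 0.0031553$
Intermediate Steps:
$\frac{1}{\left(-15 + 7\right)^{2} + \left(\sqrt{1664 + 179} + 210\right)} = \frac{1}{\left(-8\right)^{2} + \left(\sqrt{1843} + 210\right)} = \frac{1}{64 + \left(210 + \sqrt{1843}\right)} = \frac{1}{274 + \sqrt{1843}}$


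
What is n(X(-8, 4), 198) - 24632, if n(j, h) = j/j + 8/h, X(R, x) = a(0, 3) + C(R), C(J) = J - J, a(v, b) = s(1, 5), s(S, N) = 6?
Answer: -2438465/99 ≈ -24631.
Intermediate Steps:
a(v, b) = 6
C(J) = 0
X(R, x) = 6 (X(R, x) = 6 + 0 = 6)
n(j, h) = 1 + 8/h
n(X(-8, 4), 198) - 24632 = (8 + 198)/198 - 24632 = (1/198)*206 - 24632 = 103/99 - 24632 = -2438465/99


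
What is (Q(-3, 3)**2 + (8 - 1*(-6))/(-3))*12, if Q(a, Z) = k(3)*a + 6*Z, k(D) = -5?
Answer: 13012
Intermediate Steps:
Q(a, Z) = -5*a + 6*Z
(Q(-3, 3)**2 + (8 - 1*(-6))/(-3))*12 = ((-5*(-3) + 6*3)**2 + (8 - 1*(-6))/(-3))*12 = ((15 + 18)**2 + (8 + 6)*(-1/3))*12 = (33**2 + 14*(-1/3))*12 = (1089 - 14/3)*12 = (3253/3)*12 = 13012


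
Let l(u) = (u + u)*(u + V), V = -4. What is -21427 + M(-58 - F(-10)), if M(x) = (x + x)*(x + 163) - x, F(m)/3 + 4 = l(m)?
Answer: 1260615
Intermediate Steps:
l(u) = 2*u*(-4 + u) (l(u) = (u + u)*(u - 4) = (2*u)*(-4 + u) = 2*u*(-4 + u))
F(m) = -12 + 6*m*(-4 + m) (F(m) = -12 + 3*(2*m*(-4 + m)) = -12 + 6*m*(-4 + m))
M(x) = -x + 2*x*(163 + x) (M(x) = (2*x)*(163 + x) - x = 2*x*(163 + x) - x = -x + 2*x*(163 + x))
-21427 + M(-58 - F(-10)) = -21427 + (-58 - (-12 + 6*(-10)*(-4 - 10)))*(325 + 2*(-58 - (-12 + 6*(-10)*(-4 - 10)))) = -21427 + (-58 - (-12 + 6*(-10)*(-14)))*(325 + 2*(-58 - (-12 + 6*(-10)*(-14)))) = -21427 + (-58 - (-12 + 840))*(325 + 2*(-58 - (-12 + 840))) = -21427 + (-58 - 1*828)*(325 + 2*(-58 - 1*828)) = -21427 + (-58 - 828)*(325 + 2*(-58 - 828)) = -21427 - 886*(325 + 2*(-886)) = -21427 - 886*(325 - 1772) = -21427 - 886*(-1447) = -21427 + 1282042 = 1260615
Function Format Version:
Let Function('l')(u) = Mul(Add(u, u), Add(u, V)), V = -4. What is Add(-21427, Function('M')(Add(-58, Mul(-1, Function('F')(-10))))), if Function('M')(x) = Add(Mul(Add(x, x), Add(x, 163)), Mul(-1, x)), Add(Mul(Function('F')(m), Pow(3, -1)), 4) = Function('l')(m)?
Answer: 1260615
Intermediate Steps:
Function('l')(u) = Mul(2, u, Add(-4, u)) (Function('l')(u) = Mul(Add(u, u), Add(u, -4)) = Mul(Mul(2, u), Add(-4, u)) = Mul(2, u, Add(-4, u)))
Function('F')(m) = Add(-12, Mul(6, m, Add(-4, m))) (Function('F')(m) = Add(-12, Mul(3, Mul(2, m, Add(-4, m)))) = Add(-12, Mul(6, m, Add(-4, m))))
Function('M')(x) = Add(Mul(-1, x), Mul(2, x, Add(163, x))) (Function('M')(x) = Add(Mul(Mul(2, x), Add(163, x)), Mul(-1, x)) = Add(Mul(2, x, Add(163, x)), Mul(-1, x)) = Add(Mul(-1, x), Mul(2, x, Add(163, x))))
Add(-21427, Function('M')(Add(-58, Mul(-1, Function('F')(-10))))) = Add(-21427, Mul(Add(-58, Mul(-1, Add(-12, Mul(6, -10, Add(-4, -10))))), Add(325, Mul(2, Add(-58, Mul(-1, Add(-12, Mul(6, -10, Add(-4, -10))))))))) = Add(-21427, Mul(Add(-58, Mul(-1, Add(-12, Mul(6, -10, -14)))), Add(325, Mul(2, Add(-58, Mul(-1, Add(-12, Mul(6, -10, -14)))))))) = Add(-21427, Mul(Add(-58, Mul(-1, Add(-12, 840))), Add(325, Mul(2, Add(-58, Mul(-1, Add(-12, 840))))))) = Add(-21427, Mul(Add(-58, Mul(-1, 828)), Add(325, Mul(2, Add(-58, Mul(-1, 828)))))) = Add(-21427, Mul(Add(-58, -828), Add(325, Mul(2, Add(-58, -828))))) = Add(-21427, Mul(-886, Add(325, Mul(2, -886)))) = Add(-21427, Mul(-886, Add(325, -1772))) = Add(-21427, Mul(-886, -1447)) = Add(-21427, 1282042) = 1260615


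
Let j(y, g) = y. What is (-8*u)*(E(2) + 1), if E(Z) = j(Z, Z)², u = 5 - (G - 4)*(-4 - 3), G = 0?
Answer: 920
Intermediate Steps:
u = -23 (u = 5 - (0 - 4)*(-4 - 3) = 5 - (-4)*(-7) = 5 - 1*28 = 5 - 28 = -23)
E(Z) = Z²
(-8*u)*(E(2) + 1) = (-8*(-23))*(2² + 1) = 184*(4 + 1) = 184*5 = 920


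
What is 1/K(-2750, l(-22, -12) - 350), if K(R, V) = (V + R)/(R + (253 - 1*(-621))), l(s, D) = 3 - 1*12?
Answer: 1876/3109 ≈ 0.60341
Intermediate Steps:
l(s, D) = -9 (l(s, D) = 3 - 12 = -9)
K(R, V) = (R + V)/(874 + R) (K(R, V) = (R + V)/(R + (253 + 621)) = (R + V)/(R + 874) = (R + V)/(874 + R))
1/K(-2750, l(-22, -12) - 350) = 1/((-2750 + (-9 - 350))/(874 - 2750)) = 1/((-2750 - 359)/(-1876)) = 1/(-1/1876*(-3109)) = 1/(3109/1876) = 1876/3109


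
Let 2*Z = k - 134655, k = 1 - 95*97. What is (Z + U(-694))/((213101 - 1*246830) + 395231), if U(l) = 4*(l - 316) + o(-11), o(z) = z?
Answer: -151971/723004 ≈ -0.21019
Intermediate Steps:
k = -9214 (k = 1 - 9215 = -9214)
Z = -143869/2 (Z = (-9214 - 134655)/2 = (½)*(-143869) = -143869/2 ≈ -71935.)
U(l) = -1275 + 4*l (U(l) = 4*(l - 316) - 11 = 4*(-316 + l) - 11 = (-1264 + 4*l) - 11 = -1275 + 4*l)
(Z + U(-694))/((213101 - 1*246830) + 395231) = (-143869/2 + (-1275 + 4*(-694)))/((213101 - 1*246830) + 395231) = (-143869/2 + (-1275 - 2776))/((213101 - 246830) + 395231) = (-143869/2 - 4051)/(-33729 + 395231) = -151971/2/361502 = -151971/2*1/361502 = -151971/723004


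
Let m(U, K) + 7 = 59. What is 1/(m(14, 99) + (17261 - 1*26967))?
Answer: -1/9654 ≈ -0.00010358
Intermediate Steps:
m(U, K) = 52 (m(U, K) = -7 + 59 = 52)
1/(m(14, 99) + (17261 - 1*26967)) = 1/(52 + (17261 - 1*26967)) = 1/(52 + (17261 - 26967)) = 1/(52 - 9706) = 1/(-9654) = -1/9654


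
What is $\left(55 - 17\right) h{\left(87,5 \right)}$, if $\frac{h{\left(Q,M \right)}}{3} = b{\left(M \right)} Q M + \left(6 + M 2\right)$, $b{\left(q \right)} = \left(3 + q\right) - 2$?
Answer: $299364$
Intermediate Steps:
$b{\left(q \right)} = 1 + q$
$h{\left(Q,M \right)} = 18 + 6 M + 3 M Q \left(1 + M\right)$ ($h{\left(Q,M \right)} = 3 \left(\left(1 + M\right) Q M + \left(6 + M 2\right)\right) = 3 \left(Q \left(1 + M\right) M + \left(6 + 2 M\right)\right) = 3 \left(M Q \left(1 + M\right) + \left(6 + 2 M\right)\right) = 3 \left(6 + 2 M + M Q \left(1 + M\right)\right) = 18 + 6 M + 3 M Q \left(1 + M\right)$)
$\left(55 - 17\right) h{\left(87,5 \right)} = \left(55 - 17\right) \left(18 + 6 \cdot 5 + 3 \cdot 5 \cdot 87 \left(1 + 5\right)\right) = 38 \left(18 + 30 + 3 \cdot 5 \cdot 87 \cdot 6\right) = 38 \left(18 + 30 + 7830\right) = 38 \cdot 7878 = 299364$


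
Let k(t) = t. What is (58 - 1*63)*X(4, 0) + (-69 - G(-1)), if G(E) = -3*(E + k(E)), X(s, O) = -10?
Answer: -25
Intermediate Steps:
G(E) = -6*E (G(E) = -3*(E + E) = -6*E)
(58 - 1*63)*X(4, 0) + (-69 - G(-1)) = (58 - 1*63)*(-10) + (-69 - (-6)*(-1)) = (58 - 63)*(-10) + (-69 - 1*6) = -5*(-10) + (-69 - 6) = 50 - 75 = -25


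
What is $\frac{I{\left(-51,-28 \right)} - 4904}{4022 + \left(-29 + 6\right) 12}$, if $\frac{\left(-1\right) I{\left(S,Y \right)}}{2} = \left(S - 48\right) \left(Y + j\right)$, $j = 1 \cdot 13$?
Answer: $- \frac{3937}{1873} \approx -2.102$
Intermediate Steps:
$j = 13$
$I{\left(S,Y \right)} = - 2 \left(-48 + S\right) \left(13 + Y\right)$ ($I{\left(S,Y \right)} = - 2 \left(S - 48\right) \left(Y + 13\right) = - 2 \left(-48 + S\right) \left(13 + Y\right)$)
$\frac{I{\left(-51,-28 \right)} - 4904}{4022 + \left(-29 + 6\right) 12} = \frac{\left(1248 - -1326 + 96 \left(-28\right) - \left(-102\right) \left(-28\right)\right) - 4904}{4022 + \left(-29 + 6\right) 12} = \frac{\left(1248 + 1326 - 2688 - 2856\right) - 4904}{4022 - 276} = \frac{-2970 - 4904}{4022 - 276} = - \frac{7874}{3746} = \left(-7874\right) \frac{1}{3746} = - \frac{3937}{1873}$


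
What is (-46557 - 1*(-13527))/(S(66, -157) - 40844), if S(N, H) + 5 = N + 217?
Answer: 5505/6761 ≈ 0.81423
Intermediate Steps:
S(N, H) = 212 + N (S(N, H) = -5 + (N + 217) = -5 + (217 + N) = 212 + N)
(-46557 - 1*(-13527))/(S(66, -157) - 40844) = (-46557 - 1*(-13527))/((212 + 66) - 40844) = (-46557 + 13527)/(278 - 40844) = -33030/(-40566) = -33030*(-1/40566) = 5505/6761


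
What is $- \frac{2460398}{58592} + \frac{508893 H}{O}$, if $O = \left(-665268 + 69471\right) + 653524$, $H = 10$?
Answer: $\frac{78069595607}{1691170192} \approx 46.163$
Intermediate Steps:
$O = 57727$ ($O = -595797 + 653524 = 57727$)
$- \frac{2460398}{58592} + \frac{508893 H}{O} = - \frac{2460398}{58592} + \frac{508893 \cdot 10}{57727} = \left(-2460398\right) \frac{1}{58592} + 5088930 \cdot \frac{1}{57727} = - \frac{1230199}{29296} + \frac{5088930}{57727} = \frac{78069595607}{1691170192}$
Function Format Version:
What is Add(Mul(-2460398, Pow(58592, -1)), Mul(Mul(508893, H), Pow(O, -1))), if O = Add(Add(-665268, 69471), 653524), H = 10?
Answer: Rational(78069595607, 1691170192) ≈ 46.163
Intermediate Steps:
O = 57727 (O = Add(-595797, 653524) = 57727)
Add(Mul(-2460398, Pow(58592, -1)), Mul(Mul(508893, H), Pow(O, -1))) = Add(Mul(-2460398, Pow(58592, -1)), Mul(Mul(508893, 10), Pow(57727, -1))) = Add(Mul(-2460398, Rational(1, 58592)), Mul(5088930, Rational(1, 57727))) = Add(Rational(-1230199, 29296), Rational(5088930, 57727)) = Rational(78069595607, 1691170192)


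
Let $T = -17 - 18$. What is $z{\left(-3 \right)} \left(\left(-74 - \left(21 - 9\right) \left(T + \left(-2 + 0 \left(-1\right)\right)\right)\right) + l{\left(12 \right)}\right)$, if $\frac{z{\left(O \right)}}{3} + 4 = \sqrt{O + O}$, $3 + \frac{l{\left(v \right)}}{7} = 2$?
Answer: $-4356 + 1089 i \sqrt{6} \approx -4356.0 + 2667.5 i$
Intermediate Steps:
$l{\left(v \right)} = -7$ ($l{\left(v \right)} = -21 + 7 \cdot 2 = -21 + 14 = -7$)
$T = -35$
$z{\left(O \right)} = -12 + 3 \sqrt{2} \sqrt{O}$ ($z{\left(O \right)} = -12 + 3 \sqrt{O + O} = -12 + 3 \sqrt{2 O} = -12 + 3 \sqrt{2} \sqrt{O}$)
$z{\left(-3 \right)} \left(\left(-74 - \left(21 - 9\right) \left(T + \left(-2 + 0 \left(-1\right)\right)\right)\right) + l{\left(12 \right)}\right) = \left(-12 + 3 \sqrt{2} \sqrt{-3}\right) \left(\left(-74 - \left(21 - 9\right) \left(-35 + \left(-2 + 0 \left(-1\right)\right)\right)\right) - 7\right) = \left(-12 + 3 \sqrt{2} i \sqrt{3}\right) \left(\left(-74 - 12 \left(-35 + \left(-2 + 0\right)\right)\right) - 7\right) = \left(-12 + 3 i \sqrt{6}\right) \left(\left(-74 - 12 \left(-35 - 2\right)\right) - 7\right) = \left(-12 + 3 i \sqrt{6}\right) \left(\left(-74 - 12 \left(-37\right)\right) - 7\right) = \left(-12 + 3 i \sqrt{6}\right) \left(\left(-74 - -444\right) - 7\right) = \left(-12 + 3 i \sqrt{6}\right) \left(\left(-74 + 444\right) - 7\right) = \left(-12 + 3 i \sqrt{6}\right) \left(370 - 7\right) = \left(-12 + 3 i \sqrt{6}\right) 363 = -4356 + 1089 i \sqrt{6}$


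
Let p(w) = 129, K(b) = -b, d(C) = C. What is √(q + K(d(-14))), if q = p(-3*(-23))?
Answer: √143 ≈ 11.958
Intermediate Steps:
q = 129
√(q + K(d(-14))) = √(129 - 1*(-14)) = √(129 + 14) = √143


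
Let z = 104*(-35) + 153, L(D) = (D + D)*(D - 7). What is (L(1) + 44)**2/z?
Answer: -1024/3487 ≈ -0.29366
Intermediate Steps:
L(D) = 2*D*(-7 + D) (L(D) = (2*D)*(-7 + D) = 2*D*(-7 + D))
z = -3487 (z = -3640 + 153 = -3487)
(L(1) + 44)**2/z = (2*1*(-7 + 1) + 44)**2/(-3487) = (2*1*(-6) + 44)**2*(-1/3487) = (-12 + 44)**2*(-1/3487) = 32**2*(-1/3487) = 1024*(-1/3487) = -1024/3487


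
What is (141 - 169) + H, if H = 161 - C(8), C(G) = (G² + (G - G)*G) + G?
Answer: 61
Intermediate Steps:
C(G) = G + G² (C(G) = (G² + 0*G) + G = (G² + 0) + G = G² + G = G + G²)
H = 89 (H = 161 - 8*(1 + 8) = 161 - 8*9 = 161 - 1*72 = 161 - 72 = 89)
(141 - 169) + H = (141 - 169) + 89 = -28 + 89 = 61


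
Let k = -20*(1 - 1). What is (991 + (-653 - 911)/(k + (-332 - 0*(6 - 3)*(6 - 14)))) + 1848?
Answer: 236028/83 ≈ 2843.7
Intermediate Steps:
k = 0 (k = -20*0 = 0)
(991 + (-653 - 911)/(k + (-332 - 0*(6 - 3)*(6 - 14)))) + 1848 = (991 + (-653 - 911)/(0 + (-332 - 0*(6 - 3)*(6 - 14)))) + 1848 = (991 - 1564/(0 + (-332 - 0*3*(-8)))) + 1848 = (991 - 1564/(0 + (-332 - 0*(-8)))) + 1848 = (991 - 1564/(0 + (-332 - 1*0))) + 1848 = (991 - 1564/(0 + (-332 + 0))) + 1848 = (991 - 1564/(0 - 332)) + 1848 = (991 - 1564/(-332)) + 1848 = (991 - 1564*(-1/332)) + 1848 = (991 + 391/83) + 1848 = 82644/83 + 1848 = 236028/83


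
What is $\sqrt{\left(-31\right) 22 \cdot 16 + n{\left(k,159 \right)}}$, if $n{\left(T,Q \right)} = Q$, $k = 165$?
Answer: $i \sqrt{10753} \approx 103.7 i$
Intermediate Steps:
$\sqrt{\left(-31\right) 22 \cdot 16 + n{\left(k,159 \right)}} = \sqrt{\left(-31\right) 22 \cdot 16 + 159} = \sqrt{\left(-682\right) 16 + 159} = \sqrt{-10912 + 159} = \sqrt{-10753} = i \sqrt{10753}$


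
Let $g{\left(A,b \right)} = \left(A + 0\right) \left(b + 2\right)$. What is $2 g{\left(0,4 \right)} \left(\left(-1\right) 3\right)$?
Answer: $0$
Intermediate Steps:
$g{\left(A,b \right)} = A \left(2 + b\right)$
$2 g{\left(0,4 \right)} \left(\left(-1\right) 3\right) = 2 \cdot 0 \left(2 + 4\right) \left(\left(-1\right) 3\right) = 2 \cdot 0 \cdot 6 \left(-3\right) = 2 \cdot 0 \left(-3\right) = 0 \left(-3\right) = 0$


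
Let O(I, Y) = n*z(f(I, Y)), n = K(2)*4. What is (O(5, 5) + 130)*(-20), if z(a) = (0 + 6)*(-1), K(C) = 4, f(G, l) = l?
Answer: -680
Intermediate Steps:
n = 16 (n = 4*4 = 16)
z(a) = -6 (z(a) = 6*(-1) = -6)
O(I, Y) = -96 (O(I, Y) = 16*(-6) = -96)
(O(5, 5) + 130)*(-20) = (-96 + 130)*(-20) = 34*(-20) = -680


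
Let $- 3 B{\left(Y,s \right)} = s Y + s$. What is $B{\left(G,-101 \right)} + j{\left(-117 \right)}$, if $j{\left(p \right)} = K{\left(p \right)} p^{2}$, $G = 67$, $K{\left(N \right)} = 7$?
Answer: $\frac{294337}{3} \approx 98112.0$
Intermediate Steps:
$B{\left(Y,s \right)} = - \frac{s}{3} - \frac{Y s}{3}$ ($B{\left(Y,s \right)} = - \frac{s Y + s}{3} = - \frac{Y s + s}{3} = - \frac{s + Y s}{3} = - \frac{s}{3} - \frac{Y s}{3}$)
$j{\left(p \right)} = 7 p^{2}$
$B{\left(G,-101 \right)} + j{\left(-117 \right)} = \left(- \frac{1}{3}\right) \left(-101\right) \left(1 + 67\right) + 7 \left(-117\right)^{2} = \left(- \frac{1}{3}\right) \left(-101\right) 68 + 7 \cdot 13689 = \frac{6868}{3} + 95823 = \frac{294337}{3}$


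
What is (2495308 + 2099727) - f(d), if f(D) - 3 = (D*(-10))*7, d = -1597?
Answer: 4483242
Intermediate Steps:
f(D) = 3 - 70*D (f(D) = 3 + (D*(-10))*7 = 3 - 10*D*7 = 3 - 70*D)
(2495308 + 2099727) - f(d) = (2495308 + 2099727) - (3 - 70*(-1597)) = 4595035 - (3 + 111790) = 4595035 - 1*111793 = 4595035 - 111793 = 4483242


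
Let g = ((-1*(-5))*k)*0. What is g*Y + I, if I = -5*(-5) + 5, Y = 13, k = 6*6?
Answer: 30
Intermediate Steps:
k = 36
I = 30 (I = 25 + 5 = 30)
g = 0 (g = (-1*(-5)*36)*0 = (5*36)*0 = 180*0 = 0)
g*Y + I = 0*13 + 30 = 0 + 30 = 30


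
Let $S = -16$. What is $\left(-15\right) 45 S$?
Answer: $10800$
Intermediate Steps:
$\left(-15\right) 45 S = \left(-15\right) 45 \left(-16\right) = \left(-675\right) \left(-16\right) = 10800$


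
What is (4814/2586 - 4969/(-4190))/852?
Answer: 16510247/4615854840 ≈ 0.0035769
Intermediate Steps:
(4814/2586 - 4969/(-4190))/852 = (4814*(1/2586) - 4969*(-1/4190))*(1/852) = (2407/1293 + 4969/4190)*(1/852) = (16510247/5417670)*(1/852) = 16510247/4615854840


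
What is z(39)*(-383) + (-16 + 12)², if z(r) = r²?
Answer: -582527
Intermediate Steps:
z(39)*(-383) + (-16 + 12)² = 39²*(-383) + (-16 + 12)² = 1521*(-383) + (-4)² = -582543 + 16 = -582527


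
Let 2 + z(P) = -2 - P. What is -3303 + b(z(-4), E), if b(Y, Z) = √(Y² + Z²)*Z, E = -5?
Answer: -3328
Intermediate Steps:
z(P) = -4 - P (z(P) = -2 + (-2 - P) = -4 - P)
b(Y, Z) = Z*√(Y² + Z²)
-3303 + b(z(-4), E) = -3303 - 5*√((-4 - 1*(-4))² + (-5)²) = -3303 - 5*√((-4 + 4)² + 25) = -3303 - 5*√(0² + 25) = -3303 - 5*√(0 + 25) = -3303 - 5*√25 = -3303 - 5*5 = -3303 - 25 = -3328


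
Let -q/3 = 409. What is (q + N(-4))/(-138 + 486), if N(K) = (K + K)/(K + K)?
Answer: -613/174 ≈ -3.5230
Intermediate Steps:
q = -1227 (q = -3*409 = -1227)
N(K) = 1 (N(K) = (2*K)/((2*K)) = (2*K)*(1/(2*K)) = 1)
(q + N(-4))/(-138 + 486) = (-1227 + 1)/(-138 + 486) = -1226/348 = -1226*1/348 = -613/174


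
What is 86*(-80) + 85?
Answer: -6795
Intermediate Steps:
86*(-80) + 85 = -6880 + 85 = -6795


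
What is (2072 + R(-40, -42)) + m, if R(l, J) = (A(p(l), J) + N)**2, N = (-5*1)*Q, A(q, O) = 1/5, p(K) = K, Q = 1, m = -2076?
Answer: 476/25 ≈ 19.040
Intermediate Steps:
A(q, O) = 1/5
N = -5 (N = -5*1*1 = -5*1 = -5)
R(l, J) = 576/25 (R(l, J) = (1/5 - 5)**2 = (-24/5)**2 = 576/25)
(2072 + R(-40, -42)) + m = (2072 + 576/25) - 2076 = 52376/25 - 2076 = 476/25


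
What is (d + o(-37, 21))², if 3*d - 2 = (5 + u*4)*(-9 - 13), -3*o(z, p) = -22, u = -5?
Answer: 13924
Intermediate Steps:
o(z, p) = 22/3 (o(z, p) = -⅓*(-22) = 22/3)
d = 332/3 (d = ⅔ + ((5 - 5*4)*(-9 - 13))/3 = ⅔ + ((5 - 20)*(-22))/3 = ⅔ + (-15*(-22))/3 = ⅔ + (⅓)*330 = ⅔ + 110 = 332/3 ≈ 110.67)
(d + o(-37, 21))² = (332/3 + 22/3)² = 118² = 13924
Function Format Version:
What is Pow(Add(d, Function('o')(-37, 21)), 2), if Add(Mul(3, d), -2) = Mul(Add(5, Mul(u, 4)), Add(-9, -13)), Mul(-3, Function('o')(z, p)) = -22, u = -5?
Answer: 13924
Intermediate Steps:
Function('o')(z, p) = Rational(22, 3) (Function('o')(z, p) = Mul(Rational(-1, 3), -22) = Rational(22, 3))
d = Rational(332, 3) (d = Add(Rational(2, 3), Mul(Rational(1, 3), Mul(Add(5, Mul(-5, 4)), Add(-9, -13)))) = Add(Rational(2, 3), Mul(Rational(1, 3), Mul(Add(5, -20), -22))) = Add(Rational(2, 3), Mul(Rational(1, 3), Mul(-15, -22))) = Add(Rational(2, 3), Mul(Rational(1, 3), 330)) = Add(Rational(2, 3), 110) = Rational(332, 3) ≈ 110.67)
Pow(Add(d, Function('o')(-37, 21)), 2) = Pow(Add(Rational(332, 3), Rational(22, 3)), 2) = Pow(118, 2) = 13924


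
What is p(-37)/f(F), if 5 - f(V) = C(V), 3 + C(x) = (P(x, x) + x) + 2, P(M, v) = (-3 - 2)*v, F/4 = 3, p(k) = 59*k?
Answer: -2183/54 ≈ -40.426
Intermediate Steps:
F = 12 (F = 4*3 = 12)
P(M, v) = -5*v
C(x) = -1 - 4*x (C(x) = -3 + ((-5*x + x) + 2) = -3 + (-4*x + 2) = -3 + (2 - 4*x) = -1 - 4*x)
f(V) = 6 + 4*V (f(V) = 5 - (-1 - 4*V) = 5 + (1 + 4*V) = 6 + 4*V)
p(-37)/f(F) = (59*(-37))/(6 + 4*12) = -2183/(6 + 48) = -2183/54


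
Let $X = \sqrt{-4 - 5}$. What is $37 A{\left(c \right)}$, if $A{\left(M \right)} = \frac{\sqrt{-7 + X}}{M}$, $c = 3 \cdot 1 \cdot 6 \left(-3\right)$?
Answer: $- \frac{37 \sqrt{-7 + 3 i}}{54} \approx -0.38019 - 1.8523 i$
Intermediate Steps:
$c = -54$ ($c = 3 \cdot 6 \left(-3\right) = 18 \left(-3\right) = -54$)
$X = 3 i$ ($X = \sqrt{-9} = 3 i \approx 3.0 i$)
$A{\left(M \right)} = \frac{\sqrt{-7 + 3 i}}{M}$
$37 A{\left(c \right)} = 37 \frac{\sqrt{-7 + 3 i}}{-54} = 37 \left(- \frac{\sqrt{-7 + 3 i}}{54}\right) = - \frac{37 \sqrt{-7 + 3 i}}{54}$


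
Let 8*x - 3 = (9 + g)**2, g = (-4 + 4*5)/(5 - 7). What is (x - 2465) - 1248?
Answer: -7425/2 ≈ -3712.5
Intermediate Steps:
g = -8 (g = (-4 + 20)/(-2) = 16*(-1/2) = -8)
x = 1/2 (x = 3/8 + (9 - 8)**2/8 = 3/8 + (1/8)*1**2 = 3/8 + (1/8)*1 = 3/8 + 1/8 = 1/2 ≈ 0.50000)
(x - 2465) - 1248 = (1/2 - 2465) - 1248 = -4929/2 - 1248 = -7425/2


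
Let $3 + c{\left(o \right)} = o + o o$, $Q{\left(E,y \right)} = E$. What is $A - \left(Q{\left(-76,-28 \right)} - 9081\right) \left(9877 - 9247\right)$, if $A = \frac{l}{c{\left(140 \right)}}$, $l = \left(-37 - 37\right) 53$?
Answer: $\frac{113860972748}{19737} \approx 5.7689 \cdot 10^{6}$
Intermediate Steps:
$l = -3922$ ($l = \left(-74\right) 53 = -3922$)
$c{\left(o \right)} = -3 + o + o^{2}$ ($c{\left(o \right)} = -3 + \left(o + o o\right) = -3 + \left(o + o^{2}\right) = -3 + o + o^{2}$)
$A = - \frac{3922}{19737}$ ($A = - \frac{3922}{-3 + 140 + 140^{2}} = - \frac{3922}{-3 + 140 + 19600} = - \frac{3922}{19737} \approx -0.19871$)
$A - \left(Q{\left(-76,-28 \right)} - 9081\right) \left(9877 - 9247\right) = - \frac{3922}{19737} - \left(-76 - 9081\right) \left(9877 - 9247\right) = - \frac{3922}{19737} - \left(-9157\right) 630 = - \frac{3922}{19737} - -5768910 = - \frac{3922}{19737} + 5768910 = \frac{113860972748}{19737}$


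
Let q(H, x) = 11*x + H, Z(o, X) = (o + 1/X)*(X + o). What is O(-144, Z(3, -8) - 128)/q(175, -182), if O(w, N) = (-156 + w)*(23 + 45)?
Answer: 6800/609 ≈ 11.166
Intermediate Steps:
Z(o, X) = (X + o)*(o + 1/X)
O(w, N) = -10608 + 68*w (O(w, N) = (-156 + w)*68 = -10608 + 68*w)
q(H, x) = H + 11*x
O(-144, Z(3, -8) - 128)/q(175, -182) = (-10608 + 68*(-144))/(175 + 11*(-182)) = (-10608 - 9792)/(175 - 2002) = -20400/(-1827) = -20400*(-1/1827) = 6800/609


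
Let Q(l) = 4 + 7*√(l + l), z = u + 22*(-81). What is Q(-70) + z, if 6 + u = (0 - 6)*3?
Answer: -1802 + 14*I*√35 ≈ -1802.0 + 82.825*I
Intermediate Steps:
u = -24 (u = -6 + (0 - 6)*3 = -6 - 6*3 = -6 - 18 = -24)
z = -1806 (z = -24 + 22*(-81) = -24 - 1782 = -1806)
Q(l) = 4 + 7*√2*√l (Q(l) = 4 + 7*√(2*l) = 4 + 7*(√2*√l) = 4 + 7*√2*√l)
Q(-70) + z = (4 + 7*√2*√(-70)) - 1806 = (4 + 7*√2*(I*√70)) - 1806 = (4 + 14*I*√35) - 1806 = -1802 + 14*I*√35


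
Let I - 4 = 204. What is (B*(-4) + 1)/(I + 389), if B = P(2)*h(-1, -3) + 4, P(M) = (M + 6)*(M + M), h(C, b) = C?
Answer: 113/597 ≈ 0.18928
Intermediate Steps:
I = 208 (I = 4 + 204 = 208)
P(M) = 2*M*(6 + M) (P(M) = (6 + M)*(2*M) = 2*M*(6 + M))
B = -28 (B = (2*2*(6 + 2))*(-1) + 4 = (2*2*8)*(-1) + 4 = 32*(-1) + 4 = -32 + 4 = -28)
(B*(-4) + 1)/(I + 389) = (-28*(-4) + 1)/(208 + 389) = (112 + 1)/597 = 113*(1/597) = 113/597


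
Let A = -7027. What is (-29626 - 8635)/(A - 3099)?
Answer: 38261/10126 ≈ 3.7785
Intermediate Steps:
(-29626 - 8635)/(A - 3099) = (-29626 - 8635)/(-7027 - 3099) = -38261/(-10126) = -38261*(-1/10126) = 38261/10126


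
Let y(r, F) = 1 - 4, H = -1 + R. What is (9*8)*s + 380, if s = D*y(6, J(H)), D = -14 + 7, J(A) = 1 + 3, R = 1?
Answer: 1892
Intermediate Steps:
H = 0 (H = -1 + 1 = 0)
J(A) = 4
y(r, F) = -3
D = -7
s = 21 (s = -7*(-3) = 21)
(9*8)*s + 380 = (9*8)*21 + 380 = 72*21 + 380 = 1512 + 380 = 1892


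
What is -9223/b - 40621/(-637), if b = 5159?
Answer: 4156912/67067 ≈ 61.982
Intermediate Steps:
-9223/b - 40621/(-637) = -9223/5159 - 40621/(-637) = -9223*1/5159 - 40621*(-1/637) = -9223/5159 + 829/13 = 4156912/67067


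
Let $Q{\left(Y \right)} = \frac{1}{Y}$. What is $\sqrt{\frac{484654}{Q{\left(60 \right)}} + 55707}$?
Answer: $\sqrt{29134947} \approx 5397.7$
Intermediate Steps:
$\sqrt{\frac{484654}{Q{\left(60 \right)}} + 55707} = \sqrt{\frac{484654}{\frac{1}{60}} + 55707} = \sqrt{484654 \frac{1}{\frac{1}{60}} + 55707} = \sqrt{484654 \cdot 60 + 55707} = \sqrt{29079240 + 55707} = \sqrt{29134947}$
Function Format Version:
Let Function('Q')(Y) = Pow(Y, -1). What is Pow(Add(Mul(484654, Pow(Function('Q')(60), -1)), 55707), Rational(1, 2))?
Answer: Pow(29134947, Rational(1, 2)) ≈ 5397.7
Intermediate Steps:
Pow(Add(Mul(484654, Pow(Function('Q')(60), -1)), 55707), Rational(1, 2)) = Pow(Add(Mul(484654, Pow(Pow(60, -1), -1)), 55707), Rational(1, 2)) = Pow(Add(Mul(484654, Pow(Rational(1, 60), -1)), 55707), Rational(1, 2)) = Pow(Add(Mul(484654, 60), 55707), Rational(1, 2)) = Pow(Add(29079240, 55707), Rational(1, 2)) = Pow(29134947, Rational(1, 2))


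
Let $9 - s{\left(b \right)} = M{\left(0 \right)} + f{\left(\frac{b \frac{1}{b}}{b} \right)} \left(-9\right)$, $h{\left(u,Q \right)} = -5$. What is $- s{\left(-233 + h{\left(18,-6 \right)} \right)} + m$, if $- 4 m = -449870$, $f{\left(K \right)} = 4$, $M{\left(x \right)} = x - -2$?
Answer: $\frac{224849}{2} \approx 1.1242 \cdot 10^{5}$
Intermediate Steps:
$M{\left(x \right)} = 2 + x$ ($M{\left(x \right)} = x + 2 = 2 + x$)
$m = \frac{224935}{2}$ ($m = \left(- \frac{1}{4}\right) \left(-449870\right) = \frac{224935}{2} \approx 1.1247 \cdot 10^{5}$)
$s{\left(b \right)} = 43$ ($s{\left(b \right)} = 9 - \left(\left(2 + 0\right) + 4 \left(-9\right)\right) = 9 - \left(2 - 36\right) = 9 - -34 = 9 + 34 = 43$)
$- s{\left(-233 + h{\left(18,-6 \right)} \right)} + m = \left(-1\right) 43 + \frac{224935}{2} = -43 + \frac{224935}{2} = \frac{224849}{2}$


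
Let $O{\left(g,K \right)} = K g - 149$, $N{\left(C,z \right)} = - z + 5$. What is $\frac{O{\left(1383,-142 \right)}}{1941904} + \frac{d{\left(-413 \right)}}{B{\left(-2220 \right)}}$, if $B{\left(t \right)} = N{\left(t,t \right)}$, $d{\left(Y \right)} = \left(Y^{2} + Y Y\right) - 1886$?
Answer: $\frac{658357525433}{4320736400} \approx 152.37$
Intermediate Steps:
$N{\left(C,z \right)} = 5 - z$
$d{\left(Y \right)} = -1886 + 2 Y^{2}$ ($d{\left(Y \right)} = \left(Y^{2} + Y^{2}\right) - 1886 = 2 Y^{2} - 1886 = -1886 + 2 Y^{2}$)
$O{\left(g,K \right)} = -149 + K g$
$B{\left(t \right)} = 5 - t$
$\frac{O{\left(1383,-142 \right)}}{1941904} + \frac{d{\left(-413 \right)}}{B{\left(-2220 \right)}} = \frac{-149 - 196386}{1941904} + \frac{-1886 + 2 \left(-413\right)^{2}}{5 - -2220} = \left(-149 - 196386\right) \frac{1}{1941904} + \frac{-1886 + 2 \cdot 170569}{5 + 2220} = \left(-196535\right) \frac{1}{1941904} + \frac{-1886 + 341138}{2225} = - \frac{196535}{1941904} + 339252 \cdot \frac{1}{2225} = - \frac{196535}{1941904} + \frac{339252}{2225} = \frac{658357525433}{4320736400}$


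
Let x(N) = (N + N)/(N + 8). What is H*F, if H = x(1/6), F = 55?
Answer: 110/49 ≈ 2.2449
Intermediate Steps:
x(N) = 2*N/(8 + N) (x(N) = (2*N)/(8 + N) = 2*N/(8 + N))
H = 2/49 (H = 2/(6*(8 + 1/6)) = 2*(1/6)/(8 + 1/6) = 2*(1/6)/(49/6) = 2*(1/6)*(6/49) = 2/49 ≈ 0.040816)
H*F = (2/49)*55 = 110/49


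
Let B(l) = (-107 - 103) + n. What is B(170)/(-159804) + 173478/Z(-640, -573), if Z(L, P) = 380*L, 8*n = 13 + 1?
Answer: -3458978989/4858041600 ≈ -0.71201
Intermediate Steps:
n = 7/4 (n = (13 + 1)/8 = (1/8)*14 = 7/4 ≈ 1.7500)
B(l) = -833/4 (B(l) = (-107 - 103) + 7/4 = -210 + 7/4 = -833/4)
B(170)/(-159804) + 173478/Z(-640, -573) = -833/4/(-159804) + 173478/((380*(-640))) = -833/4*(-1/159804) + 173478/(-243200) = 833/639216 + 173478*(-1/243200) = 833/639216 - 86739/121600 = -3458978989/4858041600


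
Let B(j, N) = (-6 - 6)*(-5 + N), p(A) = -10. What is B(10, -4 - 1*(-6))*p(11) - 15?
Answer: -375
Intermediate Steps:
B(j, N) = 60 - 12*N (B(j, N) = -12*(-5 + N) = 60 - 12*N)
B(10, -4 - 1*(-6))*p(11) - 15 = (60 - 12*(-4 - 1*(-6)))*(-10) - 15 = (60 - 12*(-4 + 6))*(-10) - 15 = (60 - 12*2)*(-10) - 15 = (60 - 24)*(-10) - 15 = 36*(-10) - 15 = -360 - 15 = -375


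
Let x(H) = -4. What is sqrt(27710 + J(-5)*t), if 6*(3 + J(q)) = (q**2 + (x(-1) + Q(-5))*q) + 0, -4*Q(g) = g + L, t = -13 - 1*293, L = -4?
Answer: sqrt(107627)/2 ≈ 164.03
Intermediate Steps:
t = -306 (t = -13 - 293 = -306)
Q(g) = 1 - g/4 (Q(g) = -(g - 4)/4 = -(-4 + g)/4 = 1 - g/4)
J(q) = -3 - 7*q/24 + q**2/6 (J(q) = -3 + ((q**2 + (-4 + (1 - 1/4*(-5)))*q) + 0)/6 = -3 + ((q**2 + (-4 + (1 + 5/4))*q) + 0)/6 = -3 + ((q**2 + (-4 + 9/4)*q) + 0)/6 = -3 + ((q**2 - 7*q/4) + 0)/6 = -3 + (q**2 - 7*q/4)/6 = -3 + (-7*q/24 + q**2/6) = -3 - 7*q/24 + q**2/6)
sqrt(27710 + J(-5)*t) = sqrt(27710 + (-3 - 7/24*(-5) + (1/6)*(-5)**2)*(-306)) = sqrt(27710 + (-3 + 35/24 + (1/6)*25)*(-306)) = sqrt(27710 + (-3 + 35/24 + 25/6)*(-306)) = sqrt(27710 + (21/8)*(-306)) = sqrt(27710 - 3213/4) = sqrt(107627/4) = sqrt(107627)/2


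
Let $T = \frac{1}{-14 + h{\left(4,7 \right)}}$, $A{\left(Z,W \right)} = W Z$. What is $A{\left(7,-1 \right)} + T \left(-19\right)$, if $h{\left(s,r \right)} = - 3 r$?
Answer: $- \frac{226}{35} \approx -6.4571$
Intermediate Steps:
$T = - \frac{1}{35}$ ($T = \frac{1}{-14 - 21} = \frac{1}{-35} = - \frac{1}{35} \approx -0.028571$)
$A{\left(7,-1 \right)} + T \left(-19\right) = \left(-1\right) 7 - - \frac{19}{35} = -7 + \frac{19}{35} = - \frac{226}{35}$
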